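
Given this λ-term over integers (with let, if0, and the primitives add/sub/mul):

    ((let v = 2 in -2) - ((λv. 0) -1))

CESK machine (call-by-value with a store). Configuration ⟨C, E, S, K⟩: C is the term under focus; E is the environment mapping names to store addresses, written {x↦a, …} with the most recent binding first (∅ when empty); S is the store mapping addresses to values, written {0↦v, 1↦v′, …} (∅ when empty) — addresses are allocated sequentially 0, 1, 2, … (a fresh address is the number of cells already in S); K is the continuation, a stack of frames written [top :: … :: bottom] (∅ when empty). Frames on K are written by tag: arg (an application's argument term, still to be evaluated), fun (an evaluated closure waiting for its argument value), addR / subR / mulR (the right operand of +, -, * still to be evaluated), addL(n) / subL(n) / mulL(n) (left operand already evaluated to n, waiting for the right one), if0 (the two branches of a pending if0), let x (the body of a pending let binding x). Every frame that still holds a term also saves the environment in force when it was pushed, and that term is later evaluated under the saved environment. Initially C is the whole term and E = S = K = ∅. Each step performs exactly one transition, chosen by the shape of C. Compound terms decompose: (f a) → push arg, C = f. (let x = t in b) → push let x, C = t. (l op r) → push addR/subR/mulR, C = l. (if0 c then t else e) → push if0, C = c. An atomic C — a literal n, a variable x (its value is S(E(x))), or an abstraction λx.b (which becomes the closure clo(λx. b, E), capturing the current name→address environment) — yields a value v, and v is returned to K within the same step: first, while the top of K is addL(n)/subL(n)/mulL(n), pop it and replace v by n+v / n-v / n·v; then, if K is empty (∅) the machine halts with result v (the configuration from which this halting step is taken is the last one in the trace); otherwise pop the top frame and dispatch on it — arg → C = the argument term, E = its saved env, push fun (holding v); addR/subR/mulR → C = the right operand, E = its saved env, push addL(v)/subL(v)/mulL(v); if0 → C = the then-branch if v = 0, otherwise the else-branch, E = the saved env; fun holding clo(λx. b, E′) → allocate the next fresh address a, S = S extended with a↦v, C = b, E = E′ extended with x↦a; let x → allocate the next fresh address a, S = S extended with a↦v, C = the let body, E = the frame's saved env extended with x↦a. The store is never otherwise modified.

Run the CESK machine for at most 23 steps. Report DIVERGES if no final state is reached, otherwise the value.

[0] ⟨C=((let v = 2 in -2) - ((λv. 0) -1)); E=∅; S=∅; K=∅⟩
[1] ⟨C=(let v = 2 in -2); E=∅; S=∅; K=[subR]⟩
[2] ⟨C=2; E=∅; S=∅; K=[let v :: subR]⟩
[3] ⟨C=-2; E={v↦0}; S={0↦2}; K=[subR]⟩
[4] ⟨C=((λv. 0) -1); E=∅; S={0↦2}; K=[subL(-2)]⟩
[5] ⟨C=(λv. 0); E=∅; S={0↦2}; K=[arg :: subL(-2)]⟩
[6] ⟨C=-1; E=∅; S={0↦2}; K=[fun :: subL(-2)]⟩
[7] ⟨C=0; E={v↦1}; S={0↦2, 1↦-1}; K=[subL(-2)]⟩
→ final value -2

Answer: -2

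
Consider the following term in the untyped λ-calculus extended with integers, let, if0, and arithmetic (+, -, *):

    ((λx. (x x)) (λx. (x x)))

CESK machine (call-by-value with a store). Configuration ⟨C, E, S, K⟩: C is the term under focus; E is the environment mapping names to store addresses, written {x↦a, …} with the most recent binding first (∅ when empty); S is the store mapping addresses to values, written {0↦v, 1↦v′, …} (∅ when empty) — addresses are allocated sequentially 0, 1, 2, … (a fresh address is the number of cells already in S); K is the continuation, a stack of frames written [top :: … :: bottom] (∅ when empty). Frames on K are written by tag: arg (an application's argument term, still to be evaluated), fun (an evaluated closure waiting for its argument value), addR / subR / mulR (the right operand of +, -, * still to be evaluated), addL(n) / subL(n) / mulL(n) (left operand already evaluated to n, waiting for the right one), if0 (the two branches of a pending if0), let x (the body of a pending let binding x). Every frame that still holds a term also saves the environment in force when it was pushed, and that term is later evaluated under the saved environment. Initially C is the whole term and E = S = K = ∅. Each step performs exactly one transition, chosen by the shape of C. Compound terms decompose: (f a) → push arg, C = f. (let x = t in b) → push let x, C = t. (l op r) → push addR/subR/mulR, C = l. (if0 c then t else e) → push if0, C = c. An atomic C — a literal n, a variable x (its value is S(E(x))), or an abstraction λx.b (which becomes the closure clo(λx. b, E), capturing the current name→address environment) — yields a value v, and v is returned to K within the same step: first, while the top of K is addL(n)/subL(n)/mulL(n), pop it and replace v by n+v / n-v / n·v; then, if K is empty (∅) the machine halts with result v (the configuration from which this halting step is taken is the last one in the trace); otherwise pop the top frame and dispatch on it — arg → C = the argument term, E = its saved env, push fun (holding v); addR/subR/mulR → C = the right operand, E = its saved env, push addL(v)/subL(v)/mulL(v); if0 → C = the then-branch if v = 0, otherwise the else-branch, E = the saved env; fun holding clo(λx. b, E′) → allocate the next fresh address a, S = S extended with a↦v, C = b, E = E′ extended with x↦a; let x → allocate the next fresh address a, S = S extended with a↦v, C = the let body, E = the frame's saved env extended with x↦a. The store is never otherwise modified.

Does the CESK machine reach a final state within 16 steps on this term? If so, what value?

Answer: DIVERGES (no final state within 16 steps)

Execution trace:
t=0: ⟨C=((λx. (x x)) (λx. (x x))); E=∅; S=∅; K=∅⟩
t=1: ⟨C=(λx. (x x)); E=∅; S=∅; K=[arg]⟩
t=2: ⟨C=(λx. (x x)); E=∅; S=∅; K=[fun]⟩
t=3: ⟨C=(x x); E={x↦0}; S={0↦clo(λx. (x x), ∅)}; K=∅⟩
t=4: ⟨C=x; E={x↦0}; S={0↦clo(λx. (x x), ∅)}; K=[arg]⟩
t=5: ⟨C=x; E={x↦0}; S={0↦clo(λx. (x x), ∅)}; K=[fun]⟩
t=6: ⟨C=(x x); E={x↦1}; S={0↦clo(λx. (x x), ∅), 1↦clo(λx. (x x), ∅)}; K=∅⟩
t=7: ⟨C=x; E={x↦1}; S={0↦clo(λx. (x x), ∅), 1↦clo(λx. (x x), ∅)}; K=[arg]⟩
t=8: ⟨C=x; E={x↦1}; S={0↦clo(λx. (x x), ∅), 1↦clo(λx. (x x), ∅)}; K=[fun]⟩
t=9: ⟨C=(x x); E={x↦2}; S={0↦clo(λx. (x x), ∅), 1↦clo(λx. (x x), ∅), 2↦clo(λx. (x x), ∅)}; K=∅⟩
t=10: ⟨C=x; E={x↦2}; S={0↦clo(λx. (x x), ∅), 1↦clo(λx. (x x), ∅), 2↦clo(λx. (x x), ∅)}; K=[arg]⟩
t=11: ⟨C=x; E={x↦2}; S={0↦clo(λx. (x x), ∅), 1↦clo(λx. (x x), ∅), 2↦clo(λx. (x x), ∅)}; K=[fun]⟩
t=12: ⟨C=(x x); E={x↦3}; S={0↦clo(λx. (x x), ∅), 1↦clo(λx. (x x), ∅), 2↦clo(λx. (x x), ∅), 3↦clo(λx. (x x), ∅)}; K=∅⟩
t=13: ⟨C=x; E={x↦3}; S={0↦clo(λx. (x x), ∅), 1↦clo(λx. (x x), ∅), 2↦clo(λx. (x x), ∅), 3↦clo(λx. (x x), ∅)}; K=[arg]⟩
t=14: ⟨C=x; E={x↦3}; S={0↦clo(λx. (x x), ∅), 1↦clo(λx. (x x), ∅), 2↦clo(λx. (x x), ∅), 3↦clo(λx. (x x), ∅)}; K=[fun]⟩
t=15: ⟨C=(x x); E={x↦4}; S={0↦clo(λx. (x x), ∅), 1↦clo(λx. (x x), ∅), 2↦clo(λx. (x x), ∅), 3↦clo(λx. (x x), ∅), 4↦clo(λx. (x x), ∅)}; K=∅⟩
t=16: ⟨C=x; E={x↦4}; S={0↦clo(λx. (x x), ∅), 1↦clo(λx. (x x), ∅), 2↦clo(λx. (x x), ∅), 3↦clo(λx. (x x), ∅), 4↦clo(λx. (x x), ∅)}; K=[arg]⟩
→ 16 transitions taken and the configuration is still not final: no result within 16 steps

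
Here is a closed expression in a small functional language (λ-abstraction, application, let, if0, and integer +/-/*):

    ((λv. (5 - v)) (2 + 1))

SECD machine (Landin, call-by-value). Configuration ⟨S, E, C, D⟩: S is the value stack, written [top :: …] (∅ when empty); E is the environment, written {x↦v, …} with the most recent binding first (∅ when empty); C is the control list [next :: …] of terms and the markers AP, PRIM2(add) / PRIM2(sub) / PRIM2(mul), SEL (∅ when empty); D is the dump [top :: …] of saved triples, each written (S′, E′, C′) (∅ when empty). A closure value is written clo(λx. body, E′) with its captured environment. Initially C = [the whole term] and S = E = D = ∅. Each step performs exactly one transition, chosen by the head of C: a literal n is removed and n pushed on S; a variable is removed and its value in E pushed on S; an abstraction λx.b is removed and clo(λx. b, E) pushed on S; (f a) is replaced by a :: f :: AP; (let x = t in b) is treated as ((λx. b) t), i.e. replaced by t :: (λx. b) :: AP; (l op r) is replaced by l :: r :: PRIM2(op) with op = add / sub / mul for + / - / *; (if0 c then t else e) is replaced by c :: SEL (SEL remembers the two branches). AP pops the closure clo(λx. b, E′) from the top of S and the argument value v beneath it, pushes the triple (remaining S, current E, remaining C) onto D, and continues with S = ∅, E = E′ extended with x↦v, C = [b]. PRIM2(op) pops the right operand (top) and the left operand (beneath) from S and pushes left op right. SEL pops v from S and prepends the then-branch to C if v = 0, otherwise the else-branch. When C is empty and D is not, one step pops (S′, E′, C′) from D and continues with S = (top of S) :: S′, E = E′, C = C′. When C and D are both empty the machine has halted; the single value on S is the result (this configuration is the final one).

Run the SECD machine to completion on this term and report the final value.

Answer: 2

Execution trace:
[0] [S=∅ | E=∅ | C=[((λv. (5 - v)) (2 + 1))] | D=∅]
[1] [S=∅ | E=∅ | C=[(2 + 1) :: (λv. (5 - v)) :: AP] | D=∅]
[2] [S=∅ | E=∅ | C=[2 :: 1 :: PRIM2(add) :: (λv. (5 - v)) :: AP] | D=∅]
[3] [S=[2] | E=∅ | C=[1 :: PRIM2(add) :: (λv. (5 - v)) :: AP] | D=∅]
[4] [S=[1 :: 2] | E=∅ | C=[PRIM2(add) :: (λv. (5 - v)) :: AP] | D=∅]
[5] [S=[3] | E=∅ | C=[(λv. (5 - v)) :: AP] | D=∅]
[6] [S=[clo(λv. (5 - v), ∅) :: 3] | E=∅ | C=[AP] | D=∅]
[7] [S=∅ | E={v↦3} | C=[(5 - v)] | D=[(∅, ∅, ∅)]]
[8] [S=∅ | E={v↦3} | C=[5 :: v :: PRIM2(sub)] | D=[(∅, ∅, ∅)]]
[9] [S=[5] | E={v↦3} | C=[v :: PRIM2(sub)] | D=[(∅, ∅, ∅)]]
[10] [S=[3 :: 5] | E={v↦3} | C=[PRIM2(sub)] | D=[(∅, ∅, ∅)]]
[11] [S=[2] | E={v↦3} | C=∅ | D=[(∅, ∅, ∅)]]
[12] [S=[2] | E=∅ | C=∅ | D=∅]
→ final value 2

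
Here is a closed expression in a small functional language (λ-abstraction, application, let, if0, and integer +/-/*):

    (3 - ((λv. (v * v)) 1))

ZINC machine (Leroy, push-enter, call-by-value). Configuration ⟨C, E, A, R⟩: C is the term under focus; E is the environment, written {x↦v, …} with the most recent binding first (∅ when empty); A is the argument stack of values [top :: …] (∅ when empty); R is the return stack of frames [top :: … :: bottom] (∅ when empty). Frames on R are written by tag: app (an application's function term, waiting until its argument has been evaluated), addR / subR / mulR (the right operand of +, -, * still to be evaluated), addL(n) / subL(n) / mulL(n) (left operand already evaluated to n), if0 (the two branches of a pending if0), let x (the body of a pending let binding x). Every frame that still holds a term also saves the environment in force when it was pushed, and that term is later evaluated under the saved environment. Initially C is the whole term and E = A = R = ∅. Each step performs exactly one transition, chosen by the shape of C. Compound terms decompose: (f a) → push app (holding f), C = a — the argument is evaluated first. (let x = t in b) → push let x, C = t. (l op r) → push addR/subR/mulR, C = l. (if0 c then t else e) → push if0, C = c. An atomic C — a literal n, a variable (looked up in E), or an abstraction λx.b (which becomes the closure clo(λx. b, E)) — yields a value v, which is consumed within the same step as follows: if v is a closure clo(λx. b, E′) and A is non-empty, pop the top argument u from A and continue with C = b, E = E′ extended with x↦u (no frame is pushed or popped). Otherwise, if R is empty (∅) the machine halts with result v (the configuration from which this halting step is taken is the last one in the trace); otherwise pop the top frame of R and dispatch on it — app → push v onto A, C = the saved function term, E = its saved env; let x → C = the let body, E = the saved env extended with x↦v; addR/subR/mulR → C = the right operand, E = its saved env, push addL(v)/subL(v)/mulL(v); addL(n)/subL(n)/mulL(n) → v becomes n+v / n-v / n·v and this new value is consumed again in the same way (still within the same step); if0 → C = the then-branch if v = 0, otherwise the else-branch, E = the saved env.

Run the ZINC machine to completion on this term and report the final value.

t=0: <C=(3 - ((λv. (v * v)) 1)), E=∅, A=∅, R=∅>
t=1: <C=3, E=∅, A=∅, R=[subR]>
t=2: <C=((λv. (v * v)) 1), E=∅, A=∅, R=[subL(3)]>
t=3: <C=1, E=∅, A=∅, R=[app :: subL(3)]>
t=4: <C=(λv. (v * v)), E=∅, A=[1], R=[subL(3)]>
t=5: <C=(v * v), E={v↦1}, A=∅, R=[subL(3)]>
t=6: <C=v, E={v↦1}, A=∅, R=[mulR :: subL(3)]>
t=7: <C=v, E={v↦1}, A=∅, R=[mulL(1) :: subL(3)]>
→ final value 2

Answer: 2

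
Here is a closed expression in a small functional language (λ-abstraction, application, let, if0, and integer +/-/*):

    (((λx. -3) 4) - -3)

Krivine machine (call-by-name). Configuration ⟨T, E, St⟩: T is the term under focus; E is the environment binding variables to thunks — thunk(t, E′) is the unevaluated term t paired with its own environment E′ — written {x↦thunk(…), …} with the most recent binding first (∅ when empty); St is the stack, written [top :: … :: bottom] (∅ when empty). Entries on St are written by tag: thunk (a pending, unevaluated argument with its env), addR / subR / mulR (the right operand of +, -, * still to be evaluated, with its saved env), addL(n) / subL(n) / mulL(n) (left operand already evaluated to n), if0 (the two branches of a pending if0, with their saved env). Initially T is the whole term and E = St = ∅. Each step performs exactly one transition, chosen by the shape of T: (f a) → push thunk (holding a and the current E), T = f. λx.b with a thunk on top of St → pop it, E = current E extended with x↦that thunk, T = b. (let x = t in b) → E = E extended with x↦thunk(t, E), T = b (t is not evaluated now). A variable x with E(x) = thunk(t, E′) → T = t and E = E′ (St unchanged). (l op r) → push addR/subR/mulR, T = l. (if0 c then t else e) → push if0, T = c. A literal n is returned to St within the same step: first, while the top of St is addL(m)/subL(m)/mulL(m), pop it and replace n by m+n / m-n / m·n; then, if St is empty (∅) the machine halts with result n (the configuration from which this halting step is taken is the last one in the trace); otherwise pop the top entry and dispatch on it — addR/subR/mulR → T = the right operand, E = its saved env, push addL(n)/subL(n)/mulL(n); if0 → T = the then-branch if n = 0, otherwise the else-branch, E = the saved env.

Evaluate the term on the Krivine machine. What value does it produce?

Answer: 0

Execution trace:
0. <T=(((λx. -3) 4) - -3), E=∅, St=∅>
1. <T=((λx. -3) 4), E=∅, St=[subR]>
2. <T=(λx. -3), E=∅, St=[thunk :: subR]>
3. <T=-3, E={x↦thunk(4, ∅)}, St=[subR]>
4. <T=-3, E=∅, St=[subL(-3)]>
→ final value 0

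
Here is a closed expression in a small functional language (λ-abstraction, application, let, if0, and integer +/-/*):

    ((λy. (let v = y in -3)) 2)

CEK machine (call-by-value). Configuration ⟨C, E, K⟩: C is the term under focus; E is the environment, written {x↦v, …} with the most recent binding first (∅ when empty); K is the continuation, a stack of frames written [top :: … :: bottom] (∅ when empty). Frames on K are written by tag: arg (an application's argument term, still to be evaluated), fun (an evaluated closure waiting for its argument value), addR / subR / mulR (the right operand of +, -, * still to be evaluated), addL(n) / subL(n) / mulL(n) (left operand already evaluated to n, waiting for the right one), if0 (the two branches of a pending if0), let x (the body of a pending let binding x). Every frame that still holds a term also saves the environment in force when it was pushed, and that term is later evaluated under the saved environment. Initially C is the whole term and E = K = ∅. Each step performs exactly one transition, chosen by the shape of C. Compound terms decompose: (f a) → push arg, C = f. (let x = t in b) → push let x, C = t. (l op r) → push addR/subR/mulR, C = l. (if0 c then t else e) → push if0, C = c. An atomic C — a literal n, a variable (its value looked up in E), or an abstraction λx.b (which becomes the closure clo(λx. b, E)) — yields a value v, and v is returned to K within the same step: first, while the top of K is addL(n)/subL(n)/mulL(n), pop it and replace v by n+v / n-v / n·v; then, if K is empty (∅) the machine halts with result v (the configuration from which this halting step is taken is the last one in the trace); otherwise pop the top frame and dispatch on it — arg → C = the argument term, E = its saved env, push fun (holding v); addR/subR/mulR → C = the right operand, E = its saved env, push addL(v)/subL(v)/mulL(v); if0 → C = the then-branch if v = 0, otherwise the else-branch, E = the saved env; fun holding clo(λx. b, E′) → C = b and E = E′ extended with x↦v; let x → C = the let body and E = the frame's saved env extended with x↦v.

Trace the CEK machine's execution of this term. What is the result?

0. [C=((λy. (let v = y in -3)) 2) | E=∅ | K=∅]
1. [C=(λy. (let v = y in -3)) | E=∅ | K=[arg]]
2. [C=2 | E=∅ | K=[fun]]
3. [C=(let v = y in -3) | E={y↦2} | K=∅]
4. [C=y | E={y↦2} | K=[let v]]
5. [C=-3 | E={v↦2, y↦2} | K=∅]
→ final value -3

Answer: -3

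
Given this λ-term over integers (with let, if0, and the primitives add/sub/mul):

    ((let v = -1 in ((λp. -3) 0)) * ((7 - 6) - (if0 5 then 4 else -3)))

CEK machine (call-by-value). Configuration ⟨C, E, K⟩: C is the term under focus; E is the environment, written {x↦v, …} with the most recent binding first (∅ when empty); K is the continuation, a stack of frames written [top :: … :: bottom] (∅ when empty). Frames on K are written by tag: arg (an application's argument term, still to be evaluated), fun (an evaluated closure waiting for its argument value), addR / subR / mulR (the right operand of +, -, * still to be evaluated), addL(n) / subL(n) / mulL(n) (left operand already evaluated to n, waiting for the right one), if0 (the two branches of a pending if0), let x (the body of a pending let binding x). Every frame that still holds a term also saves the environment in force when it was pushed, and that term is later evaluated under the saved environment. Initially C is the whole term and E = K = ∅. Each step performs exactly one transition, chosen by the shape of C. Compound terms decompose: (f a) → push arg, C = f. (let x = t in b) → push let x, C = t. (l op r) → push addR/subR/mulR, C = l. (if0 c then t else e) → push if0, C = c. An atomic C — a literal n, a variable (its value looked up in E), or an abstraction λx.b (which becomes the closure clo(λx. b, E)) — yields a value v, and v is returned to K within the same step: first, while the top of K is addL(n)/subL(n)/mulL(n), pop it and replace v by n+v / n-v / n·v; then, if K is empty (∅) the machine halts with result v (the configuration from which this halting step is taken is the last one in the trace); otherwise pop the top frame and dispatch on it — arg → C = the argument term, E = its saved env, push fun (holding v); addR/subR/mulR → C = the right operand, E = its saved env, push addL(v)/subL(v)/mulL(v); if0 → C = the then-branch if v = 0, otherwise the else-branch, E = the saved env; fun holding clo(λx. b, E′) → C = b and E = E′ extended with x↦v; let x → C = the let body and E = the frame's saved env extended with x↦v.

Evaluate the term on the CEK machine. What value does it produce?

0. <C=((let v = -1 in ((λp. -3) 0)) * ((7 - 6) - (if0 5 then 4 else -3))), E=∅, K=∅>
1. <C=(let v = -1 in ((λp. -3) 0)), E=∅, K=[mulR]>
2. <C=-1, E=∅, K=[let v :: mulR]>
3. <C=((λp. -3) 0), E={v↦-1}, K=[mulR]>
4. <C=(λp. -3), E={v↦-1}, K=[arg :: mulR]>
5. <C=0, E={v↦-1}, K=[fun :: mulR]>
6. <C=-3, E={p↦0, v↦-1}, K=[mulR]>
7. <C=((7 - 6) - (if0 5 then 4 else -3)), E=∅, K=[mulL(-3)]>
8. <C=(7 - 6), E=∅, K=[subR :: mulL(-3)]>
9. <C=7, E=∅, K=[subR :: subR :: mulL(-3)]>
10. <C=6, E=∅, K=[subL(7) :: subR :: mulL(-3)]>
11. <C=(if0 5 then 4 else -3), E=∅, K=[subL(1) :: mulL(-3)]>
12. <C=5, E=∅, K=[if0 :: subL(1) :: mulL(-3)]>
13. <C=-3, E=∅, K=[subL(1) :: mulL(-3)]>
→ final value -12

Answer: -12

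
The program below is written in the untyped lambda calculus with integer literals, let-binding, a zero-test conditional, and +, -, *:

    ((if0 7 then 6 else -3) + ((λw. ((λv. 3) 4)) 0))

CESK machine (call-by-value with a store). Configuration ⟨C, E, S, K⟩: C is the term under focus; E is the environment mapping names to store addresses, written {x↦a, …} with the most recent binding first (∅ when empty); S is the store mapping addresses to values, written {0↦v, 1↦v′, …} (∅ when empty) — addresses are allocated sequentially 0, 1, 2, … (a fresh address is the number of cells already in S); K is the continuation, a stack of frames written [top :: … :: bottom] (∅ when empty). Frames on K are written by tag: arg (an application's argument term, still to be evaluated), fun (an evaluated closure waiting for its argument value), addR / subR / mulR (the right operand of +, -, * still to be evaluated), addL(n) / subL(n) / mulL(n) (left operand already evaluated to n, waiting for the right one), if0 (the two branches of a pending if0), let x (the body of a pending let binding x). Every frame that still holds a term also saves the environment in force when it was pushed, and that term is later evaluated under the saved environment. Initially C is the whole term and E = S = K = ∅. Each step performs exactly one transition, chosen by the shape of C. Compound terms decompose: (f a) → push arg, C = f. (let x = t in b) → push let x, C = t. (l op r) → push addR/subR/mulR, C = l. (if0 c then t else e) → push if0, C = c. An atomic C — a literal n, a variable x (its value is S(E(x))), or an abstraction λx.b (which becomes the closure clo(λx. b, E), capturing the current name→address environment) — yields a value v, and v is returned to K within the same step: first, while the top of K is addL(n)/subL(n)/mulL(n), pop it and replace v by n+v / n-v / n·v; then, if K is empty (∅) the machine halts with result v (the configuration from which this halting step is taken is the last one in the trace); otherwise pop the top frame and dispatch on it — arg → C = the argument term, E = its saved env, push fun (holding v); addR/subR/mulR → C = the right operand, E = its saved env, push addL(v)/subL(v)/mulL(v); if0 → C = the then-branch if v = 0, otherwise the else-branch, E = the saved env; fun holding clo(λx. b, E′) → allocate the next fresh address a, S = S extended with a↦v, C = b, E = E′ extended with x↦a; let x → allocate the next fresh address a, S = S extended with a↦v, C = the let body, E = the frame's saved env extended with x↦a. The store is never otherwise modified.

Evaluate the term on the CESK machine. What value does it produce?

0. ⟨C=((if0 7 then 6 else -3) + ((λw. ((λv. 3) 4)) 0)); E=∅; S=∅; K=∅⟩
1. ⟨C=(if0 7 then 6 else -3); E=∅; S=∅; K=[addR]⟩
2. ⟨C=7; E=∅; S=∅; K=[if0 :: addR]⟩
3. ⟨C=-3; E=∅; S=∅; K=[addR]⟩
4. ⟨C=((λw. ((λv. 3) 4)) 0); E=∅; S=∅; K=[addL(-3)]⟩
5. ⟨C=(λw. ((λv. 3) 4)); E=∅; S=∅; K=[arg :: addL(-3)]⟩
6. ⟨C=0; E=∅; S=∅; K=[fun :: addL(-3)]⟩
7. ⟨C=((λv. 3) 4); E={w↦0}; S={0↦0}; K=[addL(-3)]⟩
8. ⟨C=(λv. 3); E={w↦0}; S={0↦0}; K=[arg :: addL(-3)]⟩
9. ⟨C=4; E={w↦0}; S={0↦0}; K=[fun :: addL(-3)]⟩
10. ⟨C=3; E={v↦1, w↦0}; S={0↦0, 1↦4}; K=[addL(-3)]⟩
→ final value 0

Answer: 0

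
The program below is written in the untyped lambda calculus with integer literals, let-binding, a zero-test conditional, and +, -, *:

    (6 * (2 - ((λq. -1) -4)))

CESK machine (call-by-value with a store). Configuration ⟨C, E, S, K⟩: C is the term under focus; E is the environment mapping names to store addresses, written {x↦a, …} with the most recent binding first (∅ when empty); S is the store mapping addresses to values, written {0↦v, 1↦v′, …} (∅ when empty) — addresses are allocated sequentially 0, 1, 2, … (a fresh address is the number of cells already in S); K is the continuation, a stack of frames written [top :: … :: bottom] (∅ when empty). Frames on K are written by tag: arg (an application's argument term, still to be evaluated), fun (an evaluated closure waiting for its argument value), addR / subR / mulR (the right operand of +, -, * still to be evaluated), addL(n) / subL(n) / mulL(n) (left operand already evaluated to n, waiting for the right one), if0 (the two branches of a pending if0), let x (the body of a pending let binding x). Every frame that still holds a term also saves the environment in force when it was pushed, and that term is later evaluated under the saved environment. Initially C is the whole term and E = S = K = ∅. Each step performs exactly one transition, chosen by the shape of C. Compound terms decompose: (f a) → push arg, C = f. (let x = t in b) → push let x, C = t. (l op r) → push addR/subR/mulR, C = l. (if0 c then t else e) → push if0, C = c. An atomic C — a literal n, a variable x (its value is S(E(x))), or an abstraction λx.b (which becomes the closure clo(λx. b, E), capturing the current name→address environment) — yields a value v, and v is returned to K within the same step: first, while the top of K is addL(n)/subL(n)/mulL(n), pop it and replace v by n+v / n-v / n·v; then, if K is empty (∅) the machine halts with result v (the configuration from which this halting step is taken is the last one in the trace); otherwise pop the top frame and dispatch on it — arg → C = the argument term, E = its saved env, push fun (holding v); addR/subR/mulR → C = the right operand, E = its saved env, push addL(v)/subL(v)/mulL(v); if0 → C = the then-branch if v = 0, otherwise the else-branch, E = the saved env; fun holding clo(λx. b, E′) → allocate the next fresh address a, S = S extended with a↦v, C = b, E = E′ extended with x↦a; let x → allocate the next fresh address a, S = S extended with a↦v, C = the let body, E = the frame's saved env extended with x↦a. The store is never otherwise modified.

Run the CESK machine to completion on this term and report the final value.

0. ⟨C=(6 * (2 - ((λq. -1) -4))); E=∅; S=∅; K=∅⟩
1. ⟨C=6; E=∅; S=∅; K=[mulR]⟩
2. ⟨C=(2 - ((λq. -1) -4)); E=∅; S=∅; K=[mulL(6)]⟩
3. ⟨C=2; E=∅; S=∅; K=[subR :: mulL(6)]⟩
4. ⟨C=((λq. -1) -4); E=∅; S=∅; K=[subL(2) :: mulL(6)]⟩
5. ⟨C=(λq. -1); E=∅; S=∅; K=[arg :: subL(2) :: mulL(6)]⟩
6. ⟨C=-4; E=∅; S=∅; K=[fun :: subL(2) :: mulL(6)]⟩
7. ⟨C=-1; E={q↦0}; S={0↦-4}; K=[subL(2) :: mulL(6)]⟩
→ final value 18

Answer: 18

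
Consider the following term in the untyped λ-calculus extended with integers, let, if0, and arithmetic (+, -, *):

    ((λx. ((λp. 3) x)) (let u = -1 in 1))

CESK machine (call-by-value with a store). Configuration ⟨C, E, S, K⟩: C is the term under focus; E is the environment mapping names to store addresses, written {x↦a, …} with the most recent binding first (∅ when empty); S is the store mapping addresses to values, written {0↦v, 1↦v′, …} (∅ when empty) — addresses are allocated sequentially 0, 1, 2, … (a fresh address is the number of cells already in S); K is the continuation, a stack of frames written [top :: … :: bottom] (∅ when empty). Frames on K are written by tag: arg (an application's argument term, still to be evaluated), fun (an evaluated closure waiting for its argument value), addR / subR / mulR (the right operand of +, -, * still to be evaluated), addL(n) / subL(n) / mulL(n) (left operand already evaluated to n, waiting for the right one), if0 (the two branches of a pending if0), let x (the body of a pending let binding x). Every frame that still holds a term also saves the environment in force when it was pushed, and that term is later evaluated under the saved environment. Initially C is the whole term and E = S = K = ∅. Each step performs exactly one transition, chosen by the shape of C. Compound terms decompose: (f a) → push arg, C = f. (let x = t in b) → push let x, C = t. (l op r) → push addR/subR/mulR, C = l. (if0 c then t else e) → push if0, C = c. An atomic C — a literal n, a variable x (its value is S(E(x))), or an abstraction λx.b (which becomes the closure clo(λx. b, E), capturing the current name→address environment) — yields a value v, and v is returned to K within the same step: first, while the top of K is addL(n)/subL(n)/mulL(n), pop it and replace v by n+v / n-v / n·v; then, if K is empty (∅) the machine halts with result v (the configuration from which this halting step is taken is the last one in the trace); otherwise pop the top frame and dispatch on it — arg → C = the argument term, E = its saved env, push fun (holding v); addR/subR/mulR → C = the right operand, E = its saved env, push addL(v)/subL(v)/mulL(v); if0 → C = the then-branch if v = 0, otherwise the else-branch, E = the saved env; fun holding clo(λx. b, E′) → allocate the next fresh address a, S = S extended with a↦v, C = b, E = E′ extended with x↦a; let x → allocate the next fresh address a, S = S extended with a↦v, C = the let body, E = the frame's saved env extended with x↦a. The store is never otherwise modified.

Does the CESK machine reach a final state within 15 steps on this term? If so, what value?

Answer: 3

Machine steps:
[0] <C=((λx. ((λp. 3) x)) (let u = -1 in 1)), E=∅, S=∅, K=∅>
[1] <C=(λx. ((λp. 3) x)), E=∅, S=∅, K=[arg]>
[2] <C=(let u = -1 in 1), E=∅, S=∅, K=[fun]>
[3] <C=-1, E=∅, S=∅, K=[let u :: fun]>
[4] <C=1, E={u↦0}, S={0↦-1}, K=[fun]>
[5] <C=((λp. 3) x), E={x↦1}, S={0↦-1, 1↦1}, K=∅>
[6] <C=(λp. 3), E={x↦1}, S={0↦-1, 1↦1}, K=[arg]>
[7] <C=x, E={x↦1}, S={0↦-1, 1↦1}, K=[fun]>
[8] <C=3, E={p↦2, x↦1}, S={0↦-1, 1↦1, 2↦1}, K=∅>
→ final value 3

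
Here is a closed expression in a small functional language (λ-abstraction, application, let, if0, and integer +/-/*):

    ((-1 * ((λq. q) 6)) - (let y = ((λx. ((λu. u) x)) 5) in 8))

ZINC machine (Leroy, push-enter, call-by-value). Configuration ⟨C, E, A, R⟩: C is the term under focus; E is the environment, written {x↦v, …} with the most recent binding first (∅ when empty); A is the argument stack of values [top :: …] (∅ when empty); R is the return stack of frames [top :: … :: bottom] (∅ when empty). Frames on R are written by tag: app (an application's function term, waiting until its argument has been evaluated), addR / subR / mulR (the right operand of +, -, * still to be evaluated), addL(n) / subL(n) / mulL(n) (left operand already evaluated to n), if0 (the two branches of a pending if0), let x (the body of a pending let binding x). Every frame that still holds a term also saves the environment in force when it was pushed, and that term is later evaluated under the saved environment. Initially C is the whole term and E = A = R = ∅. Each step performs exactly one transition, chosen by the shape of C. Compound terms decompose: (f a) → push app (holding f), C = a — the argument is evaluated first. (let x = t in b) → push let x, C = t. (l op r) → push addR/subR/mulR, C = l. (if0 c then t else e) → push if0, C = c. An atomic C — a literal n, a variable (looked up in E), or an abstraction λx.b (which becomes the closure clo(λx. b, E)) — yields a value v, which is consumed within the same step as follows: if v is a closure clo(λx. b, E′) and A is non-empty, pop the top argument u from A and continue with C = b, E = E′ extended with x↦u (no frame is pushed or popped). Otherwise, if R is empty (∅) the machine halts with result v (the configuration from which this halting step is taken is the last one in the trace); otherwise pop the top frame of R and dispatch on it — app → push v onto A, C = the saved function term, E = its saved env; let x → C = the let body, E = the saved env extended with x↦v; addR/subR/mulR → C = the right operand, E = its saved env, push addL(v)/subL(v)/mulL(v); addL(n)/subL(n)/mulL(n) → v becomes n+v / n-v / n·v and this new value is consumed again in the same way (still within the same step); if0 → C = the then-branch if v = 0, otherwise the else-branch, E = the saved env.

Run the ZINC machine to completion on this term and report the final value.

Answer: -14

Execution trace:
0. ⟨C=((-1 * ((λq. q) 6)) - (let y = ((λx. ((λu. u) x)) 5) in 8)); E=∅; A=∅; R=∅⟩
1. ⟨C=(-1 * ((λq. q) 6)); E=∅; A=∅; R=[subR]⟩
2. ⟨C=-1; E=∅; A=∅; R=[mulR :: subR]⟩
3. ⟨C=((λq. q) 6); E=∅; A=∅; R=[mulL(-1) :: subR]⟩
4. ⟨C=6; E=∅; A=∅; R=[app :: mulL(-1) :: subR]⟩
5. ⟨C=(λq. q); E=∅; A=[6]; R=[mulL(-1) :: subR]⟩
6. ⟨C=q; E={q↦6}; A=∅; R=[mulL(-1) :: subR]⟩
7. ⟨C=(let y = ((λx. ((λu. u) x)) 5) in 8); E=∅; A=∅; R=[subL(-6)]⟩
8. ⟨C=((λx. ((λu. u) x)) 5); E=∅; A=∅; R=[let y :: subL(-6)]⟩
9. ⟨C=5; E=∅; A=∅; R=[app :: let y :: subL(-6)]⟩
10. ⟨C=(λx. ((λu. u) x)); E=∅; A=[5]; R=[let y :: subL(-6)]⟩
11. ⟨C=((λu. u) x); E={x↦5}; A=∅; R=[let y :: subL(-6)]⟩
12. ⟨C=x; E={x↦5}; A=∅; R=[app :: let y :: subL(-6)]⟩
13. ⟨C=(λu. u); E={x↦5}; A=[5]; R=[let y :: subL(-6)]⟩
14. ⟨C=u; E={u↦5, x↦5}; A=∅; R=[let y :: subL(-6)]⟩
15. ⟨C=8; E={y↦5}; A=∅; R=[subL(-6)]⟩
→ final value -14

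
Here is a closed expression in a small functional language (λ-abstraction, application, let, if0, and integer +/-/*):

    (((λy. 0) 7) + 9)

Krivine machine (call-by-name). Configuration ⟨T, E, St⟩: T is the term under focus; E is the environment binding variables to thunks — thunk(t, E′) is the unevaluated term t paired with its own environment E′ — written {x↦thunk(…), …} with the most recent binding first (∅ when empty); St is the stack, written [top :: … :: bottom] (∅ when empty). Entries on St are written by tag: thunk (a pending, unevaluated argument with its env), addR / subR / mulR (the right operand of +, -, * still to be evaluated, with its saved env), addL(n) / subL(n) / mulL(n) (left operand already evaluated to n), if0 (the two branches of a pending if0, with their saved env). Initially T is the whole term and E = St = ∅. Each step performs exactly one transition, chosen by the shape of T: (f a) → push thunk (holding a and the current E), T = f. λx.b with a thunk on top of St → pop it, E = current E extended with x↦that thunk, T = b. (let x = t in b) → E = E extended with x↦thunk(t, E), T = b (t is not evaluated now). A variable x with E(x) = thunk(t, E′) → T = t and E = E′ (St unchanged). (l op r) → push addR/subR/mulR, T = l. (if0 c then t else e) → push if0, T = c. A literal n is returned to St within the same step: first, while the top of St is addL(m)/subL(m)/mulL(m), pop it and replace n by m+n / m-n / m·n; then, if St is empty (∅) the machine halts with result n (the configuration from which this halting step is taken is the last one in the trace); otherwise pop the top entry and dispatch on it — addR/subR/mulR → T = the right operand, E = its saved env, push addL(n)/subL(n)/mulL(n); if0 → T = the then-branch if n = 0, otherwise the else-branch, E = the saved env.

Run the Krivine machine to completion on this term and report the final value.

[0] <T=(((λy. 0) 7) + 9), E=∅, St=∅>
[1] <T=((λy. 0) 7), E=∅, St=[addR]>
[2] <T=(λy. 0), E=∅, St=[thunk :: addR]>
[3] <T=0, E={y↦thunk(7, ∅)}, St=[addR]>
[4] <T=9, E=∅, St=[addL(0)]>
→ final value 9

Answer: 9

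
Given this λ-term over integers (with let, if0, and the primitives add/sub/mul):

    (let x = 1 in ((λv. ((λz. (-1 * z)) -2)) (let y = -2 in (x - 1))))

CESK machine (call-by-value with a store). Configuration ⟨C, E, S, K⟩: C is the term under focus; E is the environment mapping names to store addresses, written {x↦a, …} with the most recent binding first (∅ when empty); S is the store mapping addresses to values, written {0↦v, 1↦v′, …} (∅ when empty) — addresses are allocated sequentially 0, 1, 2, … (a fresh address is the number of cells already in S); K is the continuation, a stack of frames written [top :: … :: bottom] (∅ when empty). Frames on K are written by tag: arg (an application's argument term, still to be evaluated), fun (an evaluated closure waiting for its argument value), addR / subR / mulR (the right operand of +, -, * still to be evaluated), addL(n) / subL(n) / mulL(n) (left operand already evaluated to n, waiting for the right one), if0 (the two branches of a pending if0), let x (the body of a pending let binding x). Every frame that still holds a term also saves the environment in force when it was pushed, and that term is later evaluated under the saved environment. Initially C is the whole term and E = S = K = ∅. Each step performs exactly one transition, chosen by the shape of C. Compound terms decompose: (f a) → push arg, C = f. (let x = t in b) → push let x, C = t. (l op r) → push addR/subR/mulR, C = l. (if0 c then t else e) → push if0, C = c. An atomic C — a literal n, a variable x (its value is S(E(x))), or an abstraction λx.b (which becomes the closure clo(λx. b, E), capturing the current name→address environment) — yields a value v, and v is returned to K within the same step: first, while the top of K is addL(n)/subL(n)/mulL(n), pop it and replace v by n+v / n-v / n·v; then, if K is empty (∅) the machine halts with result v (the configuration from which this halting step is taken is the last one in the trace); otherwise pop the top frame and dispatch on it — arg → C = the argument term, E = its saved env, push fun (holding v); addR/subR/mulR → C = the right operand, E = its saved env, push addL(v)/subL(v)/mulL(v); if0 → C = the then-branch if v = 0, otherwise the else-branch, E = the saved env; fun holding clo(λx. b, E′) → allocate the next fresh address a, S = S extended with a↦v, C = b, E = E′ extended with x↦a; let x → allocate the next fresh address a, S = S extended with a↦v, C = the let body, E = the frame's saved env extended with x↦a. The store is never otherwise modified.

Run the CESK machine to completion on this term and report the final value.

Answer: 2

Derivation:
[0] <C=(let x = 1 in ((λv. ((λz. (-1 * z)) -2)) (let y = -2 in (x - 1)))), E=∅, S=∅, K=∅>
[1] <C=1, E=∅, S=∅, K=[let x]>
[2] <C=((λv. ((λz. (-1 * z)) -2)) (let y = -2 in (x - 1))), E={x↦0}, S={0↦1}, K=∅>
[3] <C=(λv. ((λz. (-1 * z)) -2)), E={x↦0}, S={0↦1}, K=[arg]>
[4] <C=(let y = -2 in (x - 1)), E={x↦0}, S={0↦1}, K=[fun]>
[5] <C=-2, E={x↦0}, S={0↦1}, K=[let y :: fun]>
[6] <C=(x - 1), E={y↦1, x↦0}, S={0↦1, 1↦-2}, K=[fun]>
[7] <C=x, E={y↦1, x↦0}, S={0↦1, 1↦-2}, K=[subR :: fun]>
[8] <C=1, E={y↦1, x↦0}, S={0↦1, 1↦-2}, K=[subL(1) :: fun]>
[9] <C=((λz. (-1 * z)) -2), E={v↦2, x↦0}, S={0↦1, 1↦-2, 2↦0}, K=∅>
[10] <C=(λz. (-1 * z)), E={v↦2, x↦0}, S={0↦1, 1↦-2, 2↦0}, K=[arg]>
[11] <C=-2, E={v↦2, x↦0}, S={0↦1, 1↦-2, 2↦0}, K=[fun]>
[12] <C=(-1 * z), E={z↦3, v↦2, x↦0}, S={0↦1, 1↦-2, 2↦0, 3↦-2}, K=∅>
[13] <C=-1, E={z↦3, v↦2, x↦0}, S={0↦1, 1↦-2, 2↦0, 3↦-2}, K=[mulR]>
[14] <C=z, E={z↦3, v↦2, x↦0}, S={0↦1, 1↦-2, 2↦0, 3↦-2}, K=[mulL(-1)]>
→ final value 2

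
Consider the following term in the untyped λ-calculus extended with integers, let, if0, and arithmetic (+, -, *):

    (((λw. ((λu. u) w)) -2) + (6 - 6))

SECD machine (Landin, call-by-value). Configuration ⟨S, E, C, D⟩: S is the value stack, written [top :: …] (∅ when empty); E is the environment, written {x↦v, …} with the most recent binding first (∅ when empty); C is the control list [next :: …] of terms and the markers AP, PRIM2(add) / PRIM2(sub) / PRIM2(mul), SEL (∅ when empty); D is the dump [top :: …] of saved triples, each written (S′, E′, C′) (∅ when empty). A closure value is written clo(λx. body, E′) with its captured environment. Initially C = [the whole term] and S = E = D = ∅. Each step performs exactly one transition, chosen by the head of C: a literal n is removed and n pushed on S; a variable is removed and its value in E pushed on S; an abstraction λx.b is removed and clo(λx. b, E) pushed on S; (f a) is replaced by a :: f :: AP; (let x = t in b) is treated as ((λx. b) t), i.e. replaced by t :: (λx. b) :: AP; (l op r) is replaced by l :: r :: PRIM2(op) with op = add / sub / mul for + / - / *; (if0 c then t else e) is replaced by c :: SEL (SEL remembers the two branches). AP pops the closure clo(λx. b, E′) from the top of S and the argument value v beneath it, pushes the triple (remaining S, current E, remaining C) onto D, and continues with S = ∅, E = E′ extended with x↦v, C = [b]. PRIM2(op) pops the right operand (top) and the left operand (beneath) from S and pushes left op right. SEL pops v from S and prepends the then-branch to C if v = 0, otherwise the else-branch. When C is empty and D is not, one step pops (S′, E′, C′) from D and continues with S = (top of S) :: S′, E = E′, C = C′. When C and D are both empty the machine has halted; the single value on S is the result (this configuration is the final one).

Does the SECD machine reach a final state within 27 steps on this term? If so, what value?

Answer: -2

Execution trace:
0. ⟨S=∅; E=∅; C=[(((λw. ((λu. u) w)) -2) + (6 - 6))]; D=∅⟩
1. ⟨S=∅; E=∅; C=[((λw. ((λu. u) w)) -2) :: (6 - 6) :: PRIM2(add)]; D=∅⟩
2. ⟨S=∅; E=∅; C=[-2 :: (λw. ((λu. u) w)) :: AP :: (6 - 6) :: PRIM2(add)]; D=∅⟩
3. ⟨S=[-2]; E=∅; C=[(λw. ((λu. u) w)) :: AP :: (6 - 6) :: PRIM2(add)]; D=∅⟩
4. ⟨S=[clo(λw. ((λu. u) w), ∅) :: -2]; E=∅; C=[AP :: (6 - 6) :: PRIM2(add)]; D=∅⟩
5. ⟨S=∅; E={w↦-2}; C=[((λu. u) w)]; D=[(∅, ∅, [(6 - 6) :: PRIM2(add)])]⟩
6. ⟨S=∅; E={w↦-2}; C=[w :: (λu. u) :: AP]; D=[(∅, ∅, [(6 - 6) :: PRIM2(add)])]⟩
7. ⟨S=[-2]; E={w↦-2}; C=[(λu. u) :: AP]; D=[(∅, ∅, [(6 - 6) :: PRIM2(add)])]⟩
8. ⟨S=[clo(λu. u, {w↦-2}) :: -2]; E={w↦-2}; C=[AP]; D=[(∅, ∅, [(6 - 6) :: PRIM2(add)])]⟩
9. ⟨S=∅; E={u↦-2, w↦-2}; C=[u]; D=[(∅, {w↦-2}, ∅) :: (∅, ∅, [(6 - 6) :: PRIM2(add)])]⟩
10. ⟨S=[-2]; E={u↦-2, w↦-2}; C=∅; D=[(∅, {w↦-2}, ∅) :: (∅, ∅, [(6 - 6) :: PRIM2(add)])]⟩
11. ⟨S=[-2]; E={w↦-2}; C=∅; D=[(∅, ∅, [(6 - 6) :: PRIM2(add)])]⟩
12. ⟨S=[-2]; E=∅; C=[(6 - 6) :: PRIM2(add)]; D=∅⟩
13. ⟨S=[-2]; E=∅; C=[6 :: 6 :: PRIM2(sub) :: PRIM2(add)]; D=∅⟩
14. ⟨S=[6 :: -2]; E=∅; C=[6 :: PRIM2(sub) :: PRIM2(add)]; D=∅⟩
15. ⟨S=[6 :: 6 :: -2]; E=∅; C=[PRIM2(sub) :: PRIM2(add)]; D=∅⟩
16. ⟨S=[0 :: -2]; E=∅; C=[PRIM2(add)]; D=∅⟩
17. ⟨S=[-2]; E=∅; C=∅; D=∅⟩
→ final value -2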